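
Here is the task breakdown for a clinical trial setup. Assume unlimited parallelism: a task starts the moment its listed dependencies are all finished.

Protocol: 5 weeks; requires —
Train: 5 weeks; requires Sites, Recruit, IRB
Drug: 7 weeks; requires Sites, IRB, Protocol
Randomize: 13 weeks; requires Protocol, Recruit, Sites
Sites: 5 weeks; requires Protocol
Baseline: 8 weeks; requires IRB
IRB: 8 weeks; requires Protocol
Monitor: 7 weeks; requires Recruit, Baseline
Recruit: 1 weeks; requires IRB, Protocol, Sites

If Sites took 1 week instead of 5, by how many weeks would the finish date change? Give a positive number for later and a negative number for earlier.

As given, the longest chain is Protocol→IRB→Baseline→Monitor = 5+8+8+7 = 28, so the finish is 28 weeks.
The longest path through Sites is only 24 weeks, so Sites has float 4.
That remains the longest chain; total 28 weeks.
Change in finish: 28 − 28 = +0 weeks.

0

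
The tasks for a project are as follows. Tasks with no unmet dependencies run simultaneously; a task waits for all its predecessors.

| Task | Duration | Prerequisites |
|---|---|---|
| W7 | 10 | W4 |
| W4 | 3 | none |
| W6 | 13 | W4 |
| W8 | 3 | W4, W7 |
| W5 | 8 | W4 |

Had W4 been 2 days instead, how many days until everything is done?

Actual critical path: W4→W6 = 3+13 = 16 ⇒ 16 days.
Since W4 is critical, the -1 change carries straight to that chain (now 15 days).
No other chain overtakes it, so the finish is 15 days.

15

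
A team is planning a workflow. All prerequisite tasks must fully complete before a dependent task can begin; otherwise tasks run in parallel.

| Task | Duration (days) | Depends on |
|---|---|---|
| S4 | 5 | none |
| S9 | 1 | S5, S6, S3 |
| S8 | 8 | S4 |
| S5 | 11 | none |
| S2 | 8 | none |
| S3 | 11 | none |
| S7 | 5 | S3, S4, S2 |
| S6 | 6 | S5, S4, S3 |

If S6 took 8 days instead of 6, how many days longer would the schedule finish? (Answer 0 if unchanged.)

Baseline: S3→S6→S9 = 11+6+1 = 18 → 18 days.
S6 lies on that path, so at 8 days the path becomes 20 days.
The critical path is still S3→S6→S9; finish is now 20 days.
Change in finish: 20 − 18 = +2 days.

2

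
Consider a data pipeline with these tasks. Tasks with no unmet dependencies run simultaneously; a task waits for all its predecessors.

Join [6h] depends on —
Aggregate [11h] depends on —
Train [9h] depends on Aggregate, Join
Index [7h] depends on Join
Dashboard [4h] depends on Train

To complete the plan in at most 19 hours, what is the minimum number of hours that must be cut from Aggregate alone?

5

Current finish: 24 hours; target: 19.
Aggregate is on every critical path, so each hour cut from Aggregate cuts the finish by one (this holds down to a finish of 19).
Need 24 − 19 = 5 hours off Aggregate → Aggregate becomes 6 hours, finish becomes 19.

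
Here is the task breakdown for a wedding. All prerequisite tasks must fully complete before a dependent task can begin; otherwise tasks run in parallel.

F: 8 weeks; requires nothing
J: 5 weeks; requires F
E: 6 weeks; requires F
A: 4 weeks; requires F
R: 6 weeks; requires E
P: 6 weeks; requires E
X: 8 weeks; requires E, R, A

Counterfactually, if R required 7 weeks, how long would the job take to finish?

29

As given, the longest chain is F→E→R→X = 8+6+6+8 = 28, so the finish is 28 weeks.
R is on the critical path; changing it to 7 makes that path 29 weeks.
That remains the longest chain; total 29 weeks.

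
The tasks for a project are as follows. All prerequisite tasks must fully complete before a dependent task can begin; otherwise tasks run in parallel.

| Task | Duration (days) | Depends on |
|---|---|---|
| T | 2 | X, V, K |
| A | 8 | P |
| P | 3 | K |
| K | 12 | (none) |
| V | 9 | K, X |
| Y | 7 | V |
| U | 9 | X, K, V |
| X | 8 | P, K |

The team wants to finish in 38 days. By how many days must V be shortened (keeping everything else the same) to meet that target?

Current finish: 41 days; target: 38.
V is on every critical path, so each day cut from V cuts the finish by one (this holds down to a finish of 33).
Need 41 − 38 = 3 days off V → V becomes 6 days, finish becomes 38.

3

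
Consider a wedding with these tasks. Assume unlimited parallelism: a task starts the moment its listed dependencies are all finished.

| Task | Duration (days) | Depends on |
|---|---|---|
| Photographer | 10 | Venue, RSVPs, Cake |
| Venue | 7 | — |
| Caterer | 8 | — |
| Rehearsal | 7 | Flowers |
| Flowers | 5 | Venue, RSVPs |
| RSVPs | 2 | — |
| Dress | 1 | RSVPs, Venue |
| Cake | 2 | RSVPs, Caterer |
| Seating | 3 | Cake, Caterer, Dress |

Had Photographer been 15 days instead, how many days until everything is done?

25

Actual critical path: Caterer→Cake→Photographer = 8+2+10 = 20 ⇒ 20 days.
Photographer lies on that path, so at 15 days the path becomes 25 days.
The critical path is still Caterer→Cake→Photographer; finish is now 25 days.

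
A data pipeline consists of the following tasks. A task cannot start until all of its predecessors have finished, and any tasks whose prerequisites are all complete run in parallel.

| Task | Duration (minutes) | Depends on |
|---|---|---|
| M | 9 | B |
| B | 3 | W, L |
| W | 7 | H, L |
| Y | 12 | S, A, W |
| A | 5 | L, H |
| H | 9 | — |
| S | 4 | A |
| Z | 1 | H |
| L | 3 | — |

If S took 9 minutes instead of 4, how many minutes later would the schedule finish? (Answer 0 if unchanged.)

As given, the longest chain is H→A→S→Y = 9+5+4+12 = 30, so the finish is 30 minutes.
Since S is critical, the +5 change carries straight to that chain (now 35 minutes).
That remains the longest chain; total 35 minutes.
Change in finish: 35 − 30 = +5 minutes.

5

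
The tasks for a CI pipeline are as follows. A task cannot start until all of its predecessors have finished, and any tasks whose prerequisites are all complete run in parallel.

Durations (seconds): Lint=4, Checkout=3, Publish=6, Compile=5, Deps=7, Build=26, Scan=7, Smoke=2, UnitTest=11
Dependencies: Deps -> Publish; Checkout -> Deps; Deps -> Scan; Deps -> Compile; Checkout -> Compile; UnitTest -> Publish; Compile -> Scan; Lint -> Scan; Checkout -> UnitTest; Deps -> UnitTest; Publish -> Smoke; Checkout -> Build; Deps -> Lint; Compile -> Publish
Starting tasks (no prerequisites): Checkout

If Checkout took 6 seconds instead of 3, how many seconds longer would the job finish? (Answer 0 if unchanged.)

The binding path is Checkout→Deps→UnitTest→Publish→Smoke = 3+7+11+6+2 = 29; finish at 29 seconds.
Checkout lies on that path, so at 6 seconds the path becomes 32 seconds.
No other chain overtakes it, so the finish is 32 seconds.
Change in finish: 32 − 29 = +3 seconds.

3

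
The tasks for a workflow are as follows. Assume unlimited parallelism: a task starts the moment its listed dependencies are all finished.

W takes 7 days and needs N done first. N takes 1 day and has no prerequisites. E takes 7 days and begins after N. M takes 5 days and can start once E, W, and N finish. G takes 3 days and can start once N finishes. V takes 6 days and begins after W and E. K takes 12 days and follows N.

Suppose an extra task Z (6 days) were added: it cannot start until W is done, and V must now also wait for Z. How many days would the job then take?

Originally the job takes 14 days.
With Z inserted, V now waits for max(W, E, Z).
New critical path: N→W→Z→V = 1+7+6+6 = 20 ⇒ 20 days.

20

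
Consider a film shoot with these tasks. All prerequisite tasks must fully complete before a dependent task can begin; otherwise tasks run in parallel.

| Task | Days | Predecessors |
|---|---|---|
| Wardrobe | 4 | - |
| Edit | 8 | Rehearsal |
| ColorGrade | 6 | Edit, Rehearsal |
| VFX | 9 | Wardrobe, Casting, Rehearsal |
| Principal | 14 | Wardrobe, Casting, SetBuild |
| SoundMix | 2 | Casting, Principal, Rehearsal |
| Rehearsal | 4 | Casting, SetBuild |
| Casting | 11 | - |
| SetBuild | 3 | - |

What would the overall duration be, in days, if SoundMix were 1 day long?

Actual critical path: Casting→Rehearsal→Edit→ColorGrade = 11+4+8+6 = 29 ⇒ 29 days.
The longest path through SoundMix is only 27 days, so SoundMix has float 2.
That remains the longest chain; total 29 days.

29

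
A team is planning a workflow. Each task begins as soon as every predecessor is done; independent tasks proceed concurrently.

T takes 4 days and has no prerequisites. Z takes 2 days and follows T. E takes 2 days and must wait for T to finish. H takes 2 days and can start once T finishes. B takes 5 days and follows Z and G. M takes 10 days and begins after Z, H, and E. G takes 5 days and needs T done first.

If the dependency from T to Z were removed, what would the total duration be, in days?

16

Before: longest chain T→H→M = 4+2+10 = 16, finish 16.
Without T→Z, Z's earliest start moves from 4 to 0.
New critical path: T→H→M = 4+2+10 = 16 ⇒ 16 days.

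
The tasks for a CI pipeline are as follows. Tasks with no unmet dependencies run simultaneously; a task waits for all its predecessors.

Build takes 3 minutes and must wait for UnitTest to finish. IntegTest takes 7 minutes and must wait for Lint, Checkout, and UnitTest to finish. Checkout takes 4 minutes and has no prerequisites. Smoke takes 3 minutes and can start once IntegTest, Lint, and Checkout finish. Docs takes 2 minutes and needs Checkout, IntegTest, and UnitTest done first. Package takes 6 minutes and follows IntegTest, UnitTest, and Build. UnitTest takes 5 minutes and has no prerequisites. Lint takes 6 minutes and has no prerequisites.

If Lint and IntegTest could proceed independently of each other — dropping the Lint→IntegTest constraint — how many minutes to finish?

18

Before: longest chain Lint→IntegTest→Package = 6+7+6 = 19, finish 19.
Without Lint→IntegTest, IntegTest's earliest start moves from 6 to 5.
After: UnitTest→IntegTest→Package = 5+7+6 = 18 → 18 minutes.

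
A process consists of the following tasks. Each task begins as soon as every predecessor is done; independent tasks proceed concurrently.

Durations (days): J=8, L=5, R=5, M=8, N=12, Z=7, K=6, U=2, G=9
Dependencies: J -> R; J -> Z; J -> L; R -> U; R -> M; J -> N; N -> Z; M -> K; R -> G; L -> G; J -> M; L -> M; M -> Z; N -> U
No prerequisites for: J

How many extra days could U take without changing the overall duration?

The longest chain is J→L→M→Z = 8+5+8+7 = 28; overall finish 28 days.
U finishes as early as 22 and must finish by 28.
So U can slip 28 − 22 = 6 days.

6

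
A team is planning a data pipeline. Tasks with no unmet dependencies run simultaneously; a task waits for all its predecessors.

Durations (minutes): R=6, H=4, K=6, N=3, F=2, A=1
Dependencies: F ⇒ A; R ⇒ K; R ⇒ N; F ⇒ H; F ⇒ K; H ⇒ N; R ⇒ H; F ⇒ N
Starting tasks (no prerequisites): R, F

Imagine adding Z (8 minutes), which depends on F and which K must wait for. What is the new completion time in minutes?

16

Originally the plan takes 13 minutes.
With Z inserted, K now waits for max(F, R, Z).
New critical path: F→Z→K = 2+8+6 = 16 ⇒ 16 minutes.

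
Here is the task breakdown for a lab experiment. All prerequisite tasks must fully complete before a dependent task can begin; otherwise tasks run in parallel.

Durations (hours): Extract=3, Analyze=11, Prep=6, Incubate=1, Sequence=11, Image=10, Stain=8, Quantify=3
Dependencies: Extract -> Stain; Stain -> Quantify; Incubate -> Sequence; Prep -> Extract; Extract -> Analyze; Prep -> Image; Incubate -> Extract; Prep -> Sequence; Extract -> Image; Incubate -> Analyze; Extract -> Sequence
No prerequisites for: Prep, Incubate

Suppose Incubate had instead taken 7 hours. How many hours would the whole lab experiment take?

Baseline: Prep→Extract→Sequence = 6+3+11 = 20 → 20 hours.
The longest path through Incubate is only 15 hours, so Incubate has float 5.
Now Incubate→Extract→Sequence = 7+3+11 = 21 is longest, so the finish becomes 21 hours.

21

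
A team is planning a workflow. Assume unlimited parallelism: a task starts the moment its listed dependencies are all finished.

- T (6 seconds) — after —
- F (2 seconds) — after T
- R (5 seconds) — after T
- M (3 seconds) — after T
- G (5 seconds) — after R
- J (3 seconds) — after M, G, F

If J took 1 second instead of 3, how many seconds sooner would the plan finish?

2

Baseline: T→R→G→J = 6+5+5+3 = 19 → 19 seconds.
Since J is critical, the -2 change carries straight to that chain (now 17 seconds).
No other chain overtakes it, so the finish is 17 seconds.
Change in finish: 17 − 19 = -2 seconds.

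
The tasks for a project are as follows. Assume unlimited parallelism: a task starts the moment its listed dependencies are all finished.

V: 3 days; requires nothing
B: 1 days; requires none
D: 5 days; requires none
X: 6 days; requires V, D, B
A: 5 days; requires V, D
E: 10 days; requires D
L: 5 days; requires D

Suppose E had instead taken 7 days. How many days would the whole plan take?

Baseline: D→E = 5+10 = 15 → 15 days.
E is on the critical path; changing it to 7 makes that path 12 days.
The critical path is still D→E; finish is now 12 days.

12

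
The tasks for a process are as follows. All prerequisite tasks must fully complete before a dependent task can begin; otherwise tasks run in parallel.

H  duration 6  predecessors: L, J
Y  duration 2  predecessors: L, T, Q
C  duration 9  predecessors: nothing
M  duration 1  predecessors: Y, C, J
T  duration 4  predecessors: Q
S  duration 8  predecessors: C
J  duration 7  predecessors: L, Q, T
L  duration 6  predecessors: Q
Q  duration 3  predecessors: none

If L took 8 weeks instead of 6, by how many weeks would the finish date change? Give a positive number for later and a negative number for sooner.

2

As given, the longest chain is Q→L→J→H = 3+6+7+6 = 22, so the finish is 22 weeks.
L lies on that path, so at 8 weeks the path becomes 24 weeks.
No other chain overtakes it, so the finish is 24 weeks.
Change in finish: 24 − 22 = +2 weeks.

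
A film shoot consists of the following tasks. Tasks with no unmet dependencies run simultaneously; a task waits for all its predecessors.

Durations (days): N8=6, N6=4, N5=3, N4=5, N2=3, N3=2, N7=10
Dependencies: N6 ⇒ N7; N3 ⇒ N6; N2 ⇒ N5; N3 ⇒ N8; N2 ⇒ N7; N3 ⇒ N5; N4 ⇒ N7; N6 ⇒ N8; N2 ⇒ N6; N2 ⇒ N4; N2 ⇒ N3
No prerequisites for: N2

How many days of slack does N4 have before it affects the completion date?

1

Critical path: N2→N3→N6→N7 = 3+2+4+10 = 19, so the finish is 19 days.
Longest path through N4: 18 days (earliest finish 8, latest finish 9).
Slack of N4 = 4 − 3 = 1 day.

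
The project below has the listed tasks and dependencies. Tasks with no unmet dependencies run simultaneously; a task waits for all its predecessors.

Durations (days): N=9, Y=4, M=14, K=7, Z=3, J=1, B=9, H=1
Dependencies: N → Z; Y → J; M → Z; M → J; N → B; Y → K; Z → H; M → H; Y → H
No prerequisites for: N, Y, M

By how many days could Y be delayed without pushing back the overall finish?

7

Critical path: N→B = 9+9 = 18, so the finish is 18 days.
The longest chain containing Y totals 11 days.
So Y can slip 11 − 4 = 7 days.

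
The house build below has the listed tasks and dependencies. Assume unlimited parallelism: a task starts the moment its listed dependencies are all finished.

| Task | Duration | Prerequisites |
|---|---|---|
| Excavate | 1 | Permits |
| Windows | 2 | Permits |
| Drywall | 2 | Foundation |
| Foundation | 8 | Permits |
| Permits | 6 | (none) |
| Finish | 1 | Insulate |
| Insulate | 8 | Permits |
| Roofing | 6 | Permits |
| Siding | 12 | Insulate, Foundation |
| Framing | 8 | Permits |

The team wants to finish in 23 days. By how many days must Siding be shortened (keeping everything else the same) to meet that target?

3

Current finish: 26 days; target: 23.
Siding is on every critical path, so each day cut from Siding cuts the finish by one (this holds down to a finish of 16).
Need 26 − 23 = 3 days off Siding → Siding becomes 9 days, finish becomes 23.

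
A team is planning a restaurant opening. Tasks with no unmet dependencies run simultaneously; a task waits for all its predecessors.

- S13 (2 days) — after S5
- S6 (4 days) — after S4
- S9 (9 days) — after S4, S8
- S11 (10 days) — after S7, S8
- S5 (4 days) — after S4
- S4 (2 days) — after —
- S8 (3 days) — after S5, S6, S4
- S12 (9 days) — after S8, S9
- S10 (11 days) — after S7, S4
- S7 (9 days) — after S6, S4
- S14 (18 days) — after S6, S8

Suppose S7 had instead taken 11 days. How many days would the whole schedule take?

Baseline: S4→S5→S8→S9→S12 = 2+4+3+9+9 = 27 → 27 days.
The longest path through S7 is only 26 days, so S7 has float 1.
New critical path: S4→S6→S7→S10 = 2+4+11+11 = 28 ⇒ 28 days.

28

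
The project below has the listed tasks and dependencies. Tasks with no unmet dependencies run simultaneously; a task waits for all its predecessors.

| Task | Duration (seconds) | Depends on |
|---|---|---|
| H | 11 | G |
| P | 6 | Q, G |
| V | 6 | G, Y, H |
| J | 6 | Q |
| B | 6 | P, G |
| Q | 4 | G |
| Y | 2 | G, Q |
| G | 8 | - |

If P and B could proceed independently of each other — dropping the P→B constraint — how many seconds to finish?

25

With the dependency in place, G→H→V = 8+11+6 = 25 sets the finish at 25 seconds.
Without P→B, B's earliest start moves from 18 to 8.
The longest chain is now G→H→V = 8+11+6 = 25, so the job takes 25 seconds.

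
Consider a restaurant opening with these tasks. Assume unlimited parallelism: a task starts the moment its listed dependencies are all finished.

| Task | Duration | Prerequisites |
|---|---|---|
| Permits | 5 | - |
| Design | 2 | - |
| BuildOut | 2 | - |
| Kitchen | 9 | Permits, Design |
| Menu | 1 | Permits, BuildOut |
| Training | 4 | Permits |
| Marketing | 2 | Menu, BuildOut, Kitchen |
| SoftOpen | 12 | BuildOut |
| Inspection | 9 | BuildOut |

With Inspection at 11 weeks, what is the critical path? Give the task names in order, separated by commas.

Permits, Kitchen, Marketing

The binding path is Permits→Kitchen→Marketing = 5+9+2 = 16; finish at 16 weeks.
Inspection has 5 weeks of float (longest path through it is 11).
The critical path is still Permits→Kitchen→Marketing; finish is now 16 weeks.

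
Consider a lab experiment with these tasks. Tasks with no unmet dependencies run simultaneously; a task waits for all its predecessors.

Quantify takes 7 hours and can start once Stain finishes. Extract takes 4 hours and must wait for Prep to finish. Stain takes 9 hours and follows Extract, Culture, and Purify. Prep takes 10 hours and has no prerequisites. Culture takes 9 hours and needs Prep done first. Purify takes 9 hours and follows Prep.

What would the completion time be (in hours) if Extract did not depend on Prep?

With the dependency in place, Prep→Culture→Stain→Quantify = 10+9+9+7 = 35 sets the finish at 35 hours.
Without Prep→Extract, Extract's earliest start moves from 10 to 0.
After: Prep→Culture→Stain→Quantify = 10+9+9+7 = 35 → 35 hours.

35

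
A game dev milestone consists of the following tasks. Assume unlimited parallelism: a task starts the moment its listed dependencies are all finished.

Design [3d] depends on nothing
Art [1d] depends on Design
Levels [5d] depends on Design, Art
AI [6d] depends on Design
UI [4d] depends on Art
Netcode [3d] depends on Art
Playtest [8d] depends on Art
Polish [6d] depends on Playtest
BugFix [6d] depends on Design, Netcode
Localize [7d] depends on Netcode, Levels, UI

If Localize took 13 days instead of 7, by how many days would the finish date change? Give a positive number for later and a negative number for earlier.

Baseline: Design→Art→Playtest→Polish = 3+1+8+6 = 18 → 18 days.
Localize has 2 days of float (longest path through it is 16).
The binding chain switches to Design→Art→Levels→Localize = 3+1+5+13 = 22; finish 22 days.
Change in finish: 22 − 18 = +4 days.

4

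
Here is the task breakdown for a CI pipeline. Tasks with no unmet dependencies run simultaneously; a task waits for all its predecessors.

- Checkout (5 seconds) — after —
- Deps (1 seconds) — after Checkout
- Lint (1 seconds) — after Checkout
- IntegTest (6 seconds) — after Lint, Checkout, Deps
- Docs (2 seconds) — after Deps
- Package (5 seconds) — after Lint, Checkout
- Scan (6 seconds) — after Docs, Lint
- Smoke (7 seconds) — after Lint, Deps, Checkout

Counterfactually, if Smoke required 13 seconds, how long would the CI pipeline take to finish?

Actual critical path: Checkout→Deps→Docs→Scan = 5+1+2+6 = 14 ⇒ 14 seconds.
The longest path through Smoke is only 13 seconds, so Smoke has float 1.
The binding chain switches to Checkout→Deps→Smoke = 5+1+13 = 19; finish 19 seconds.

19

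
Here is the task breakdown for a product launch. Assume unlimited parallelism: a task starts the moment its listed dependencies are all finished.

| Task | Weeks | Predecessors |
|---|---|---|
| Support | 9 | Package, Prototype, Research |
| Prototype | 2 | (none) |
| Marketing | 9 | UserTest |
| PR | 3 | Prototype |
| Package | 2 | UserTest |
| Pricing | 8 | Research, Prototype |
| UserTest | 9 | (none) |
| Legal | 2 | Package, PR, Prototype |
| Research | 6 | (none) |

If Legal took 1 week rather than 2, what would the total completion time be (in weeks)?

Baseline: UserTest→Package→Support = 9+2+9 = 20 → 20 weeks.
Legal is off the critical path — its longest chain is 13 weeks, giving 7 of slack.
That remains the longest chain; total 20 weeks.

20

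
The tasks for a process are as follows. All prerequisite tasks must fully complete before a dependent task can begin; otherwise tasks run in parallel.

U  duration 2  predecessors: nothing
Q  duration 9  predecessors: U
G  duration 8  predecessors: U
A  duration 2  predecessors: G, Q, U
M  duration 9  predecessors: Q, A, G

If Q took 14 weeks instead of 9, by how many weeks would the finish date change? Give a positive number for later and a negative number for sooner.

Baseline: U→Q→A→M = 2+9+2+9 = 22 → 22 weeks.
Since Q is critical, the +5 change carries straight to that chain (now 27 weeks).
No other chain overtakes it, so the finish is 27 weeks.
Change in finish: 27 − 22 = +5 weeks.

5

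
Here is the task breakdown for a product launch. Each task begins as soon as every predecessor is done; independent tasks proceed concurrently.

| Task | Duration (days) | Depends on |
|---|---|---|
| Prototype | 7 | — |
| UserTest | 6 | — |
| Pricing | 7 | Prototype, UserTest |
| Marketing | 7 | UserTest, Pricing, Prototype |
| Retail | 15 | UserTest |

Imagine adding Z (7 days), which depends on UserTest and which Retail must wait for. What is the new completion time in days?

28

Originally the job takes 21 days.
With Z inserted, Retail now waits for max(UserTest, Z).
New critical path: UserTest→Z→Retail = 6+7+15 = 28 ⇒ 28 days.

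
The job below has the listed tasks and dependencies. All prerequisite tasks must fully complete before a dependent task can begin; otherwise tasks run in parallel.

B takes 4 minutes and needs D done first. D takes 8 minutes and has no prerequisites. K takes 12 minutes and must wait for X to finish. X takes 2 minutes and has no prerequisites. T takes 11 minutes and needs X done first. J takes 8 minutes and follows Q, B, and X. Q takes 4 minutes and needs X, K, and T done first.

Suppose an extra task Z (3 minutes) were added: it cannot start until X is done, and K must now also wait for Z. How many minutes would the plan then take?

Originally the plan takes 26 minutes.
With Z inserted, K now waits for max(X, Z).
New critical path: X→Z→K→Q→J = 2+3+12+4+8 = 29 ⇒ 29 minutes.

29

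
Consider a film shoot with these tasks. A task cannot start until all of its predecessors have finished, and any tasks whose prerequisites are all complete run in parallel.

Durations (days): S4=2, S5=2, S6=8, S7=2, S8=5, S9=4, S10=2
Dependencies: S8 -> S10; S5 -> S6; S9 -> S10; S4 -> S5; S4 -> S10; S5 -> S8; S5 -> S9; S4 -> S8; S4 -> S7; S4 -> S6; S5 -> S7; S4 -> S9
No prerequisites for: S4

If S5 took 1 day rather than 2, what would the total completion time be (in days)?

Critical path before the change: S4→S5→S6 = 2+2+8 = 12 giving 12 days.
S5 is on the critical path; changing it to 1 makes that path 11 days.
That remains the longest chain; total 11 days.

11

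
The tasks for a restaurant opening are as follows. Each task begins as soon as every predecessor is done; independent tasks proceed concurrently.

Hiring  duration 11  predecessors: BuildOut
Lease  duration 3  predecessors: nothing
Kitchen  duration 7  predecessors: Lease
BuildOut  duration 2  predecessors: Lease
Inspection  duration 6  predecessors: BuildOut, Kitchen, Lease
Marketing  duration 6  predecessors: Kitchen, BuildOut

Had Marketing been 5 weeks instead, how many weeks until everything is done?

16

As given, the longest chain is Lease→Kitchen→Marketing = 3+7+6 = 16, so the finish is 16 weeks.
Marketing is on the critical path; changing it to 5 makes that path 15 weeks.
The binding chain switches to Lease→BuildOut→Hiring = 3+2+11 = 16; finish 16 weeks.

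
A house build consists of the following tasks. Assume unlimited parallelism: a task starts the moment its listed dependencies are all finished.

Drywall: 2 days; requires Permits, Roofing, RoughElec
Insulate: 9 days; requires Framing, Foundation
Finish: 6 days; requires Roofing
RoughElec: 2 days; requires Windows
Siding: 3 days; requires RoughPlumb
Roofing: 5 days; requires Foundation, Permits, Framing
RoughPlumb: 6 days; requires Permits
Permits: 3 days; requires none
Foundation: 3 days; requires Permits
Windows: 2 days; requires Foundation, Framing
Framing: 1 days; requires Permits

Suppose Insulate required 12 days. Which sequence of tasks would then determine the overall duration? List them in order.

As given, the longest chain is Permits→Foundation→Roofing→Finish = 3+3+5+6 = 17, so the finish is 17 days.
Insulate is off the critical path — its longest chain is 15 days, giving 2 of slack.
Now Permits→Foundation→Insulate = 3+3+12 = 18 is longest, so the finish becomes 18 days.

Permits, Foundation, Insulate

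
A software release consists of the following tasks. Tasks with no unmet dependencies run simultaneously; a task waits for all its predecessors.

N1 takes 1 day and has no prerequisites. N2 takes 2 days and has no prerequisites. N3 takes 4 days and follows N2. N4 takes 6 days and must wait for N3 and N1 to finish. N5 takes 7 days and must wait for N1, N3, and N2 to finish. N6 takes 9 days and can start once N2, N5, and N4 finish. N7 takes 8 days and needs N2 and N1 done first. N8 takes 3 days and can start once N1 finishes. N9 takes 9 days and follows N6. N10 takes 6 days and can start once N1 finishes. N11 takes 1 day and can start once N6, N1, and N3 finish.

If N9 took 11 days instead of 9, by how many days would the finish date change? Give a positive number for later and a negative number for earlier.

Actual critical path: N2→N3→N5→N6→N9 = 2+4+7+9+9 = 31 ⇒ 31 days.
Since N9 is critical, the +2 change carries straight to that chain (now 33 days).
No other chain overtakes it, so the finish is 33 days.
Change in finish: 33 − 31 = +2 days.

2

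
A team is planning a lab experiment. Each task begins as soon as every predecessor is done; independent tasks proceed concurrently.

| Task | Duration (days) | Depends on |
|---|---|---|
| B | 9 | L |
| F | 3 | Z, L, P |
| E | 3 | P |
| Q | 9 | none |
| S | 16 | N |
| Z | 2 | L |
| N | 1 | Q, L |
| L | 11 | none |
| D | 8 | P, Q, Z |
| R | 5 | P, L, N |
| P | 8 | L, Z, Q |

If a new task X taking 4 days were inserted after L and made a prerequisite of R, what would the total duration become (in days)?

29

Originally the job takes 29 days.
With X inserted, R now waits for max(P, L, N, X).
New critical path: L→Z→P→D = 11+2+8+8 = 29 ⇒ 29 days.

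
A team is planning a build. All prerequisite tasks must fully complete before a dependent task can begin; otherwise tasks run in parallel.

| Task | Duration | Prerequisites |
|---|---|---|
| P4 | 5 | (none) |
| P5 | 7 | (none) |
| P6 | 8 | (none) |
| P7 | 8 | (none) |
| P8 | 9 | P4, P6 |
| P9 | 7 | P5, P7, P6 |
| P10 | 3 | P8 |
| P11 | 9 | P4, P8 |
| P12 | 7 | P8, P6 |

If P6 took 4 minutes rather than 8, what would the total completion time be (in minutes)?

23

Baseline: P6→P8→P11 = 8+9+9 = 26 → 26 minutes.
P6 is on the critical path; changing it to 4 makes that path 22 minutes.
Now P4→P8→P11 = 5+9+9 = 23 is longest, so the finish becomes 23 minutes.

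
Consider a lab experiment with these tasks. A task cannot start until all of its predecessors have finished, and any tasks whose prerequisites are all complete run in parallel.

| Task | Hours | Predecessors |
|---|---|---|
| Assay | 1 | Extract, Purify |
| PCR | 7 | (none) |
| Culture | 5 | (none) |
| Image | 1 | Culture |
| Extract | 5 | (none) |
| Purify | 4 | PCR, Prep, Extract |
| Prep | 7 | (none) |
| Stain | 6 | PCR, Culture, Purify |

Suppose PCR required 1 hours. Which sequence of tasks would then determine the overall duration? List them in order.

Critical path before the change: PCR→Purify→Stain = 7+4+6 = 17 giving 17 hours.
PCR lies on that path, so at 1 hour the path becomes 11 hours.
The binding chain switches to Prep→Purify→Stain = 7+4+6 = 17; finish 17 hours.

Prep, Purify, Stain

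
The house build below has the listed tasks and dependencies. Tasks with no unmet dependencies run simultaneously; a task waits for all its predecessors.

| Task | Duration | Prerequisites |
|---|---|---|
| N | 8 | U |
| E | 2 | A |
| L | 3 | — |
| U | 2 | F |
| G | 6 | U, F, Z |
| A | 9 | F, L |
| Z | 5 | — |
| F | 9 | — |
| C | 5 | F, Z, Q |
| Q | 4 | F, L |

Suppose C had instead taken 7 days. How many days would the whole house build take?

As given, the longest chain is F→A→E = 9+9+2 = 20, so the finish is 20 days.
C has 2 days of float (longest path through it is 18).
No other chain overtakes it, so the finish is 20 days.

20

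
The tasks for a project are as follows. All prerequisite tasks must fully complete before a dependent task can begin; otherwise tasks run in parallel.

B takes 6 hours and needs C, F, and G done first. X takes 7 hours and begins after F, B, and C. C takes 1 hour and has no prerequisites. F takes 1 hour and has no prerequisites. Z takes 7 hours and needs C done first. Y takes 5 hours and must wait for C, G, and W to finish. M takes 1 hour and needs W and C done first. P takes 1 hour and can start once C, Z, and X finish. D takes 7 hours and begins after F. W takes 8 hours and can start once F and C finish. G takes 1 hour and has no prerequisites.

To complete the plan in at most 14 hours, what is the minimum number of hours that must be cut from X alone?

Current finish: 15 hours; target: 14.
X is on every critical path, so each hour cut from X cuts the finish by one (this holds down to a finish of 14).
Need 15 − 14 = 1 hour off X → X becomes 6 hours, finish becomes 14.

1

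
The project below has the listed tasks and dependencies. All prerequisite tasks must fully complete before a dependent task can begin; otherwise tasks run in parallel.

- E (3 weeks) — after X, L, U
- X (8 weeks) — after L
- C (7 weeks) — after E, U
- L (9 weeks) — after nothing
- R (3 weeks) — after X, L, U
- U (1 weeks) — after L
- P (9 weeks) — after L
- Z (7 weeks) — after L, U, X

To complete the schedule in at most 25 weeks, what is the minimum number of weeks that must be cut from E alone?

Current finish: 27 weeks; target: 25.
E is on every critical path, so each week cut from E cuts the finish by one (this holds down to a finish of 25).
Need 27 − 25 = 2 weeks off E → E becomes 1 week, finish becomes 25.

2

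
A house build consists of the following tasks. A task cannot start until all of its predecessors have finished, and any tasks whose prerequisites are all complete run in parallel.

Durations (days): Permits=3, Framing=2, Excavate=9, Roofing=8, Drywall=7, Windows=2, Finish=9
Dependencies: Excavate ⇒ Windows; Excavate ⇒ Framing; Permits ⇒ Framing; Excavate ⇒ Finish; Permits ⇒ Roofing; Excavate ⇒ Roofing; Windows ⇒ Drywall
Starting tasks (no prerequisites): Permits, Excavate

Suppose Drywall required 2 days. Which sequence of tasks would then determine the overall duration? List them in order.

Excavate, Finish

Critical path before the change: Excavate→Windows→Drywall = 9+2+7 = 18 giving 18 days.
Since Drywall is critical, the -5 change carries straight to that chain (now 13 days).
Now Excavate→Finish = 9+9 = 18 is longest, so the finish becomes 18 days.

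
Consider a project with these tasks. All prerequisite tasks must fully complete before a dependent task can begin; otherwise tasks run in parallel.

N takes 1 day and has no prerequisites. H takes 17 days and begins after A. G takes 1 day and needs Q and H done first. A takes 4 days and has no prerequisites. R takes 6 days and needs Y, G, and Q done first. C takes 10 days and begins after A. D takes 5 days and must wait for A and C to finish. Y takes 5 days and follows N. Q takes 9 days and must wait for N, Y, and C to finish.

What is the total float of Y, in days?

The longest chain is A→C→Q→G→R = 4+10+9+1+6 = 30; overall finish 30 days.
The longest chain containing Y totals 22 days.
Float = 30 − 22 = 8.

8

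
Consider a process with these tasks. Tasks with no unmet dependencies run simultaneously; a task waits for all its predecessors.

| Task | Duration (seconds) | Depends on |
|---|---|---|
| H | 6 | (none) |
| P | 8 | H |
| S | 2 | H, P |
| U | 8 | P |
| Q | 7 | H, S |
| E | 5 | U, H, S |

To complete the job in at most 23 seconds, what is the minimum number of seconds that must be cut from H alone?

Current finish: 27 seconds; target: 23.
H is on every critical path, so each second cut from H cuts the finish by one (this holds down to a finish of 22).
Need 27 − 23 = 4 seconds off H → H becomes 2 seconds, finish becomes 23.

4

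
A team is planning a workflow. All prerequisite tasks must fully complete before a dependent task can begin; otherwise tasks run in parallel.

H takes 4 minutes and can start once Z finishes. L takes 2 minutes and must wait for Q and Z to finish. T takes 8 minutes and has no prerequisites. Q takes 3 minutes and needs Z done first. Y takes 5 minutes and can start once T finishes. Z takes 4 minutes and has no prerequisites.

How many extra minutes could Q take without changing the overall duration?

The longest chain is T→Y = 8+5 = 13; overall finish 13 minutes.
Q finishes as early as 7 and must finish by 11.
So Q can slip 11 − 7 = 4 minutes.

4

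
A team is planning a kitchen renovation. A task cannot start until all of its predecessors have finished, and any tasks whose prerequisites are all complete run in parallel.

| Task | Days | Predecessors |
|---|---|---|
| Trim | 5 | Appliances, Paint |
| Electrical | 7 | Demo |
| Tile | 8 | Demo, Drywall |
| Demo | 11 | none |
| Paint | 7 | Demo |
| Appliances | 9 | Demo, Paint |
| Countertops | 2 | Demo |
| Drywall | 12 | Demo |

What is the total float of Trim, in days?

The longest chain is Demo→Paint→Appliances→Trim = 11+7+9+5 = 32; overall finish 32 days.
The longest chain containing Trim totals 32 days.
Slack of Trim = 27 − 27 = 0 days.

0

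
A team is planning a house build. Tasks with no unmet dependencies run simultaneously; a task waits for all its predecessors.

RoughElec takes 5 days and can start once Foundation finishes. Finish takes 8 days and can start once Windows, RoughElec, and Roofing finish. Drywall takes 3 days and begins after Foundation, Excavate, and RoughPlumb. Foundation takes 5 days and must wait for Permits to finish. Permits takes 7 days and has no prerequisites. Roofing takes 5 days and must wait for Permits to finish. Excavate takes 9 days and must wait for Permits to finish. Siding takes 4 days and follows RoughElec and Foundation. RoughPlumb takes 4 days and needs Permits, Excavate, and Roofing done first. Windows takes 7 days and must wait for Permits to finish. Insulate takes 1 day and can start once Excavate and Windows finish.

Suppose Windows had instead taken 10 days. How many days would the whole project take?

25

Actual critical path: Permits→Foundation→RoughElec→Finish = 7+5+5+8 = 25 ⇒ 25 days.
Windows has 3 days of float (longest path through it is 22).
The critical path is still Permits→Foundation→RoughElec→Finish; finish is now 25 days.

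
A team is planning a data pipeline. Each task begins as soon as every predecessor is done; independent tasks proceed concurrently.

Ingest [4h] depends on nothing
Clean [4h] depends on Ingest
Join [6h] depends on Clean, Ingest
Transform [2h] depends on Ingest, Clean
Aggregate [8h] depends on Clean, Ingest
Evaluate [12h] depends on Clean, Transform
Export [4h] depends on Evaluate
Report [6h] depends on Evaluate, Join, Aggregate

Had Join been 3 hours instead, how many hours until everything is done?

As given, the longest chain is Ingest→Clean→Transform→Evaluate→Report = 4+4+2+12+6 = 28, so the finish is 28 hours.
The longest path through Join is only 20 hours, so Join has float 8.
The critical path is still Ingest→Clean→Transform→Evaluate→Report; finish is now 28 hours.

28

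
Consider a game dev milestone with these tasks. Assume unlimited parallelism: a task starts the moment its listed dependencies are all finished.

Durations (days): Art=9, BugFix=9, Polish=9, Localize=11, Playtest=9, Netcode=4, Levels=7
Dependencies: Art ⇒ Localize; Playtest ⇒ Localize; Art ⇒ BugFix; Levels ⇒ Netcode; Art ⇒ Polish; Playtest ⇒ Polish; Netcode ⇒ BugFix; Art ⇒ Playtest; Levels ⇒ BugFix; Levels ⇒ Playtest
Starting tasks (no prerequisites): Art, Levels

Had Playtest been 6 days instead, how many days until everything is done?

26

As given, the longest chain is Art→Playtest→Localize = 9+9+11 = 29, so the finish is 29 days.
Since Playtest is critical, the -3 change carries straight to that chain (now 26 days).
That remains the longest chain; total 26 days.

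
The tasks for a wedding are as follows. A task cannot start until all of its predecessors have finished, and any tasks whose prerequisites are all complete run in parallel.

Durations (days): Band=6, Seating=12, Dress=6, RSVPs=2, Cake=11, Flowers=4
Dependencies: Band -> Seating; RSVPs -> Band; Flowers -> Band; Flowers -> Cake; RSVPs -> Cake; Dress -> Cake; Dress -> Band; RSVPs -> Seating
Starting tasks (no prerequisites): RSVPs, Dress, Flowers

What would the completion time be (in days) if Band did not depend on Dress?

22

With the dependency in place, Dress→Band→Seating = 6+6+12 = 24 sets the finish at 24 days.
Without Dress→Band, Band's earliest start moves from 6 to 4.
New critical path: Flowers→Band→Seating = 4+6+12 = 22 ⇒ 22 days.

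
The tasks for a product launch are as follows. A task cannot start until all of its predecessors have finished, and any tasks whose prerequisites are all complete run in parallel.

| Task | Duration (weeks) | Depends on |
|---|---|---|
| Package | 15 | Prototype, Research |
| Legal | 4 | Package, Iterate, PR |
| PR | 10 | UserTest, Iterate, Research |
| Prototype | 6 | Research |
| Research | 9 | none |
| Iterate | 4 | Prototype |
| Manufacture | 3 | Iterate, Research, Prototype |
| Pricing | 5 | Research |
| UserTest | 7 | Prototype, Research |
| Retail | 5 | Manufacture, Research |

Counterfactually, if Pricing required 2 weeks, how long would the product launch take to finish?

As given, the longest chain is Research→Prototype→UserTest→PR→Legal = 9+6+7+10+4 = 36, so the finish is 36 weeks.
Pricing has 22 weeks of float (longest path through it is 14).
The critical path is still Research→Prototype→UserTest→PR→Legal; finish is now 36 weeks.

36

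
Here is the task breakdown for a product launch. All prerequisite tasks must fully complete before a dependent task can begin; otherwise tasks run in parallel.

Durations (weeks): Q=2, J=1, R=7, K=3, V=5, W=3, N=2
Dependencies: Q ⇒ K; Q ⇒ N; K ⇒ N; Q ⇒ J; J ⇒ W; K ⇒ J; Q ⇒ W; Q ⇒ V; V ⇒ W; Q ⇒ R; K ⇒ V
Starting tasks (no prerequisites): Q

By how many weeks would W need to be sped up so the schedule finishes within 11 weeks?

2

Current finish: 13 weeks; target: 11.
W is on every critical path, so each week cut from W cuts the finish by one (this holds down to a finish of 11).
Need 13 − 11 = 2 weeks off W → W becomes 1 week, finish becomes 11.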